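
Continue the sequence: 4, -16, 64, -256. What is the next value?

Ratios: -16 / 4 = -4.0
This is a geometric sequence with common ratio r = -4.
Next term = -256 * -4 = 1024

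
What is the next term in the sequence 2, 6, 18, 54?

Ratios: 6 / 2 = 3.0
This is a geometric sequence with common ratio r = 3.
Next term = 54 * 3 = 162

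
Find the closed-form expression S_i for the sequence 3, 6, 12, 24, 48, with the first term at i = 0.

Check ratios: 6 / 3 = 2.0
Common ratio r = 2.
First term a = 3.
Formula: S_i = 3 * 2^i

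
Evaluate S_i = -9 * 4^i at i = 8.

S_8 = -9 * 4^8 = -9 * 65536 = -589824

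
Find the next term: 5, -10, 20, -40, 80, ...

Ratios: -10 / 5 = -2.0
This is a geometric sequence with common ratio r = -2.
Next term = 80 * -2 = -160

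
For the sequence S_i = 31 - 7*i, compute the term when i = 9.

S_9 = 31 + -7*9 = 31 + -63 = -32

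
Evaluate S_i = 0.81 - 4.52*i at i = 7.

S_7 = 0.81 + -4.52*7 = 0.81 + -31.64 = -30.83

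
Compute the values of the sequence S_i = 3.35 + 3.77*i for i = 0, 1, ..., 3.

This is an arithmetic sequence.
i=0: S_0 = 3.35 + 3.77*0 = 3.35
i=1: S_1 = 3.35 + 3.77*1 = 7.12
i=2: S_2 = 3.35 + 3.77*2 = 10.89
i=3: S_3 = 3.35 + 3.77*3 = 14.66
The first 4 terms are: [3.35, 7.12, 10.89, 14.66]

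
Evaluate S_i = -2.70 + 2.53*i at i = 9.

S_9 = -2.7 + 2.53*9 = -2.7 + 22.77 = 20.07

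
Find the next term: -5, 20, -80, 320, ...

Ratios: 20 / -5 = -4.0
This is a geometric sequence with common ratio r = -4.
Next term = 320 * -4 = -1280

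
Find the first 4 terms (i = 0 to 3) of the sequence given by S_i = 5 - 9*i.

This is an arithmetic sequence.
i=0: S_0 = 5 + -9*0 = 5
i=1: S_1 = 5 + -9*1 = -4
i=2: S_2 = 5 + -9*2 = -13
i=3: S_3 = 5 + -9*3 = -22
The first 4 terms are: [5, -4, -13, -22]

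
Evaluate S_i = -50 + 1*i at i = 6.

S_6 = -50 + 1*6 = -50 + 6 = -44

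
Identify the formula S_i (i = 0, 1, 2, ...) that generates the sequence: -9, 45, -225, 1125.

Check ratios: 45 / -9 = -5.0
Common ratio r = -5.
First term a = -9.
Formula: S_i = -9 * (-5)^i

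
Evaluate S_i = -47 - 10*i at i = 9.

S_9 = -47 + -10*9 = -47 + -90 = -137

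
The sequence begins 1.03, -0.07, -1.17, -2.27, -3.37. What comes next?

Differences: -0.07 - 1.03 = -1.1
This is an arithmetic sequence with common difference d = -1.1.
Next term = -3.37 + -1.1 = -4.47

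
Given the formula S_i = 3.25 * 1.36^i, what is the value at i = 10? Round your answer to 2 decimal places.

S_10 = 3.25 * 1.36^10 ≈ 3.25 * 21.6466 ≈ 70.35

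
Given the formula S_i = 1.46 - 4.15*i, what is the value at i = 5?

S_5 = 1.46 + -4.15*5 = 1.46 + -20.75 = -19.29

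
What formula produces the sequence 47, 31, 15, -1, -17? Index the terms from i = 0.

Check differences: 31 - 47 = -16
15 - 31 = -16
Common difference d = -16.
First term a = 47.
Formula: S_i = 47 - 16*i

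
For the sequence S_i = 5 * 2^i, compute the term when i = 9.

S_9 = 5 * 2^9 = 5 * 512 = 2560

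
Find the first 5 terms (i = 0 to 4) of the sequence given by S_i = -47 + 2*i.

This is an arithmetic sequence.
i=0: S_0 = -47 + 2*0 = -47
i=1: S_1 = -47 + 2*1 = -45
i=2: S_2 = -47 + 2*2 = -43
i=3: S_3 = -47 + 2*3 = -41
i=4: S_4 = -47 + 2*4 = -39
The first 5 terms are: [-47, -45, -43, -41, -39]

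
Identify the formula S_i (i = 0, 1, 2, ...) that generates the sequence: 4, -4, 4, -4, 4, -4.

Check ratios: -4 / 4 = -1.0
Common ratio r = -1.
First term a = 4.
Formula: S_i = 4 * (-1)^i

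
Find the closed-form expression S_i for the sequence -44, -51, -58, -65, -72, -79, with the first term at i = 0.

Check differences: -51 - -44 = -7
-58 - -51 = -7
Common difference d = -7.
First term a = -44.
Formula: S_i = -44 - 7*i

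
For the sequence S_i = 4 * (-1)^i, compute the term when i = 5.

S_5 = 4 * (-1)^5 = 4 * -1 = -4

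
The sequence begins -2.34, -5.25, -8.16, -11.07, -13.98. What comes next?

Differences: -5.25 - -2.34 = -2.91
This is an arithmetic sequence with common difference d = -2.91.
Next term = -13.98 + -2.91 = -16.89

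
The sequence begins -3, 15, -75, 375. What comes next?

Ratios: 15 / -3 = -5.0
This is a geometric sequence with common ratio r = -5.
Next term = 375 * -5 = -1875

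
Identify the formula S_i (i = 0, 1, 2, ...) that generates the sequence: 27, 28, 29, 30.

Check differences: 28 - 27 = 1
29 - 28 = 1
Common difference d = 1.
First term a = 27.
Formula: S_i = 27 + 1*i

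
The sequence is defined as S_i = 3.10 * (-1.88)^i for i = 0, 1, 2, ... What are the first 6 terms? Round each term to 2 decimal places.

This is a geometric sequence.
i=0: S_0 = 3.1 * (-1.88)^0 = 3.1
i=1: S_1 = 3.1 * (-1.88)^1 ≈ -5.83
i=2: S_2 = 3.1 * (-1.88)^2 ≈ 10.96
i=3: S_3 = 3.1 * (-1.88)^3 ≈ -20.6
i=4: S_4 = 3.1 * (-1.88)^4 ≈ 38.73
i=5: S_5 = 3.1 * (-1.88)^5 ≈ -72.8
The first 6 terms are: [3.1, -5.83, 10.96, -20.6, 38.73, -72.8]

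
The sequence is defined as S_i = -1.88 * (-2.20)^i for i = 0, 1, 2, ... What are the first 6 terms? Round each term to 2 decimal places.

This is a geometric sequence.
i=0: S_0 = -1.88 * (-2.2)^0 = -1.88
i=1: S_1 = -1.88 * (-2.2)^1 ≈ 4.14
i=2: S_2 = -1.88 * (-2.2)^2 ≈ -9.1
i=3: S_3 = -1.88 * (-2.2)^3 ≈ 20.02
i=4: S_4 = -1.88 * (-2.2)^4 ≈ -44.04
i=5: S_5 = -1.88 * (-2.2)^5 ≈ 96.89
The first 6 terms are: [-1.88, 4.14, -9.1, 20.02, -44.04, 96.89]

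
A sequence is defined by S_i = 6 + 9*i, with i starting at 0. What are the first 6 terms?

This is an arithmetic sequence.
i=0: S_0 = 6 + 9*0 = 6
i=1: S_1 = 6 + 9*1 = 15
i=2: S_2 = 6 + 9*2 = 24
i=3: S_3 = 6 + 9*3 = 33
i=4: S_4 = 6 + 9*4 = 42
i=5: S_5 = 6 + 9*5 = 51
The first 6 terms are: [6, 15, 24, 33, 42, 51]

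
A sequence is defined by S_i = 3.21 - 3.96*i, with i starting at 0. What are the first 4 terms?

This is an arithmetic sequence.
i=0: S_0 = 3.21 + -3.96*0 = 3.21
i=1: S_1 = 3.21 + -3.96*1 = -0.75
i=2: S_2 = 3.21 + -3.96*2 = -4.71
i=3: S_3 = 3.21 + -3.96*3 = -8.67
The first 4 terms are: [3.21, -0.75, -4.71, -8.67]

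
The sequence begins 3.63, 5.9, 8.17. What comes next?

Differences: 5.9 - 3.63 = 2.27
This is an arithmetic sequence with common difference d = 2.27.
Next term = 8.17 + 2.27 = 10.44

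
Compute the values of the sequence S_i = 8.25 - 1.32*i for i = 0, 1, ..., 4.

This is an arithmetic sequence.
i=0: S_0 = 8.25 + -1.32*0 = 8.25
i=1: S_1 = 8.25 + -1.32*1 = 6.93
i=2: S_2 = 8.25 + -1.32*2 = 5.61
i=3: S_3 = 8.25 + -1.32*3 = 4.29
i=4: S_4 = 8.25 + -1.32*4 = 2.97
The first 5 terms are: [8.25, 6.93, 5.61, 4.29, 2.97]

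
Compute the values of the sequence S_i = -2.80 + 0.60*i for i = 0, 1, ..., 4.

This is an arithmetic sequence.
i=0: S_0 = -2.8 + 0.6*0 = -2.8
i=1: S_1 = -2.8 + 0.6*1 = -2.2
i=2: S_2 = -2.8 + 0.6*2 = -1.6
i=3: S_3 = -2.8 + 0.6*3 = -1.0
i=4: S_4 = -2.8 + 0.6*4 = -0.4
The first 5 terms are: [-2.8, -2.2, -1.6, -1.0, -0.4]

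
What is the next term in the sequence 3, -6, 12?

Ratios: -6 / 3 = -2.0
This is a geometric sequence with common ratio r = -2.
Next term = 12 * -2 = -24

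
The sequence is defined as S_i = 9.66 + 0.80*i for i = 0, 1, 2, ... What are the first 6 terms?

This is an arithmetic sequence.
i=0: S_0 = 9.66 + 0.8*0 = 9.66
i=1: S_1 = 9.66 + 0.8*1 = 10.46
i=2: S_2 = 9.66 + 0.8*2 = 11.26
i=3: S_3 = 9.66 + 0.8*3 = 12.06
i=4: S_4 = 9.66 + 0.8*4 = 12.86
i=5: S_5 = 9.66 + 0.8*5 = 13.66
The first 6 terms are: [9.66, 10.46, 11.26, 12.06, 12.86, 13.66]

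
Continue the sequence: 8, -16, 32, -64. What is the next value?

Ratios: -16 / 8 = -2.0
This is a geometric sequence with common ratio r = -2.
Next term = -64 * -2 = 128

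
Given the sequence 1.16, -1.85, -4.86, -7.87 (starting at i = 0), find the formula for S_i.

Check differences: -1.85 - 1.16 = -3.01
-4.86 - -1.85 = -3.01
Common difference d = -3.01.
First term a = 1.16.
Formula: S_i = 1.16 - 3.01*i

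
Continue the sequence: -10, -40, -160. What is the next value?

Ratios: -40 / -10 = 4.0
This is a geometric sequence with common ratio r = 4.
Next term = -160 * 4 = -640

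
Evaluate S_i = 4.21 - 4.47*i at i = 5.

S_5 = 4.21 + -4.47*5 = 4.21 + -22.35 = -18.14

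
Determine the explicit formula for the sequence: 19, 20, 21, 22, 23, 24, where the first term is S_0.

Check differences: 20 - 19 = 1
21 - 20 = 1
Common difference d = 1.
First term a = 19.
Formula: S_i = 19 + 1*i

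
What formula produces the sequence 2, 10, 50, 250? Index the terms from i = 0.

Check ratios: 10 / 2 = 5.0
Common ratio r = 5.
First term a = 2.
Formula: S_i = 2 * 5^i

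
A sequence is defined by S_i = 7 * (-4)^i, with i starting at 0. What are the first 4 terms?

This is a geometric sequence.
i=0: S_0 = 7 * (-4)^0 = 7
i=1: S_1 = 7 * (-4)^1 = -28
i=2: S_2 = 7 * (-4)^2 = 112
i=3: S_3 = 7 * (-4)^3 = -448
The first 4 terms are: [7, -28, 112, -448]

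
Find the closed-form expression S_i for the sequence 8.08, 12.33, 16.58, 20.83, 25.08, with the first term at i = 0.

Check differences: 12.33 - 8.08 = 4.25
16.58 - 12.33 = 4.25
Common difference d = 4.25.
First term a = 8.08.
Formula: S_i = 8.08 + 4.25*i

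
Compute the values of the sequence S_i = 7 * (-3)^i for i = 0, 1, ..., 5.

This is a geometric sequence.
i=0: S_0 = 7 * (-3)^0 = 7
i=1: S_1 = 7 * (-3)^1 = -21
i=2: S_2 = 7 * (-3)^2 = 63
i=3: S_3 = 7 * (-3)^3 = -189
i=4: S_4 = 7 * (-3)^4 = 567
i=5: S_5 = 7 * (-3)^5 = -1701
The first 6 terms are: [7, -21, 63, -189, 567, -1701]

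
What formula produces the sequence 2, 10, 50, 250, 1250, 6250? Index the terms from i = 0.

Check ratios: 10 / 2 = 5.0
Common ratio r = 5.
First term a = 2.
Formula: S_i = 2 * 5^i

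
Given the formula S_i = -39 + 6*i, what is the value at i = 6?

S_6 = -39 + 6*6 = -39 + 36 = -3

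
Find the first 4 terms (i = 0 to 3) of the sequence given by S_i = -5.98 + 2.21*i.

This is an arithmetic sequence.
i=0: S_0 = -5.98 + 2.21*0 = -5.98
i=1: S_1 = -5.98 + 2.21*1 = -3.77
i=2: S_2 = -5.98 + 2.21*2 = -1.56
i=3: S_3 = -5.98 + 2.21*3 = 0.65
The first 4 terms are: [-5.98, -3.77, -1.56, 0.65]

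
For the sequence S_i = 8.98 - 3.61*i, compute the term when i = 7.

S_7 = 8.98 + -3.61*7 = 8.98 + -25.27 = -16.29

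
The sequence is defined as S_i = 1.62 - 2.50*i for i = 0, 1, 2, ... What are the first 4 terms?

This is an arithmetic sequence.
i=0: S_0 = 1.62 + -2.5*0 = 1.62
i=1: S_1 = 1.62 + -2.5*1 = -0.88
i=2: S_2 = 1.62 + -2.5*2 = -3.38
i=3: S_3 = 1.62 + -2.5*3 = -5.88
The first 4 terms are: [1.62, -0.88, -3.38, -5.88]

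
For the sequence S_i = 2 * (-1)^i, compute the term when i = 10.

S_10 = 2 * (-1)^10 = 2 * 1 = 2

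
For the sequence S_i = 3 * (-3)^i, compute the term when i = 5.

S_5 = 3 * (-3)^5 = 3 * -243 = -729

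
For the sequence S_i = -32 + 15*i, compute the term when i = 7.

S_7 = -32 + 15*7 = -32 + 105 = 73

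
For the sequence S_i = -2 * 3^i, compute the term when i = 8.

S_8 = -2 * 3^8 = -2 * 6561 = -13122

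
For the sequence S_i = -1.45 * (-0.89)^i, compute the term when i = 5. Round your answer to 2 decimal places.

S_5 = -1.45 * (-0.89)^5 ≈ -1.45 * -0.5584 ≈ 0.81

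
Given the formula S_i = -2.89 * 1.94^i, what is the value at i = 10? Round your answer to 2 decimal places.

S_10 = -2.89 * 1.94^10 ≈ -2.89 * 755.1223 ≈ -2182.3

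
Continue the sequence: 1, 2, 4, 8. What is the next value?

Ratios: 2 / 1 = 2.0
This is a geometric sequence with common ratio r = 2.
Next term = 8 * 2 = 16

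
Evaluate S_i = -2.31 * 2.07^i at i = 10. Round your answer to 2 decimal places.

S_10 = -2.31 * 2.07^10 ≈ -2.31 * 1444.4531 ≈ -3336.69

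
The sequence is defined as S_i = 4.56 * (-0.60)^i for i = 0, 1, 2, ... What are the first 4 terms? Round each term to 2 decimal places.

This is a geometric sequence.
i=0: S_0 = 4.56 * (-0.6)^0 = 4.56
i=1: S_1 = 4.56 * (-0.6)^1 ≈ -2.74
i=2: S_2 = 4.56 * (-0.6)^2 ≈ 1.64
i=3: S_3 = 4.56 * (-0.6)^3 ≈ -0.98
The first 4 terms are: [4.56, -2.74, 1.64, -0.98]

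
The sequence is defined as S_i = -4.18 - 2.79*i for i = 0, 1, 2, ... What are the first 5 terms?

This is an arithmetic sequence.
i=0: S_0 = -4.18 + -2.79*0 = -4.18
i=1: S_1 = -4.18 + -2.79*1 = -6.97
i=2: S_2 = -4.18 + -2.79*2 = -9.76
i=3: S_3 = -4.18 + -2.79*3 = -12.55
i=4: S_4 = -4.18 + -2.79*4 = -15.34
The first 5 terms are: [-4.18, -6.97, -9.76, -12.55, -15.34]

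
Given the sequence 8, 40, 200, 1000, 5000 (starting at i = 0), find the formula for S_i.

Check ratios: 40 / 8 = 5.0
Common ratio r = 5.
First term a = 8.
Formula: S_i = 8 * 5^i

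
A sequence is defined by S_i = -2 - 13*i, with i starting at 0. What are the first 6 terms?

This is an arithmetic sequence.
i=0: S_0 = -2 + -13*0 = -2
i=1: S_1 = -2 + -13*1 = -15
i=2: S_2 = -2 + -13*2 = -28
i=3: S_3 = -2 + -13*3 = -41
i=4: S_4 = -2 + -13*4 = -54
i=5: S_5 = -2 + -13*5 = -67
The first 6 terms are: [-2, -15, -28, -41, -54, -67]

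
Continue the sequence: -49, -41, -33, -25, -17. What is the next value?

Differences: -41 - -49 = 8
This is an arithmetic sequence with common difference d = 8.
Next term = -17 + 8 = -9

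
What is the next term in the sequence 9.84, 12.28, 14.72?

Differences: 12.28 - 9.84 = 2.44
This is an arithmetic sequence with common difference d = 2.44.
Next term = 14.72 + 2.44 = 17.16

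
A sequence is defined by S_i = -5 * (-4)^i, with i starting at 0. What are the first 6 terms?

This is a geometric sequence.
i=0: S_0 = -5 * (-4)^0 = -5
i=1: S_1 = -5 * (-4)^1 = 20
i=2: S_2 = -5 * (-4)^2 = -80
i=3: S_3 = -5 * (-4)^3 = 320
i=4: S_4 = -5 * (-4)^4 = -1280
i=5: S_5 = -5 * (-4)^5 = 5120
The first 6 terms are: [-5, 20, -80, 320, -1280, 5120]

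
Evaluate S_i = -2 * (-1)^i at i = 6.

S_6 = -2 * (-1)^6 = -2 * 1 = -2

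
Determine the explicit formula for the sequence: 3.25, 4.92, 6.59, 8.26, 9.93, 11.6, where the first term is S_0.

Check differences: 4.92 - 3.25 = 1.67
6.59 - 4.92 = 1.67
Common difference d = 1.67.
First term a = 3.25.
Formula: S_i = 3.25 + 1.67*i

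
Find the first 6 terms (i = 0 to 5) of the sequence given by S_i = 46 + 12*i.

This is an arithmetic sequence.
i=0: S_0 = 46 + 12*0 = 46
i=1: S_1 = 46 + 12*1 = 58
i=2: S_2 = 46 + 12*2 = 70
i=3: S_3 = 46 + 12*3 = 82
i=4: S_4 = 46 + 12*4 = 94
i=5: S_5 = 46 + 12*5 = 106
The first 6 terms are: [46, 58, 70, 82, 94, 106]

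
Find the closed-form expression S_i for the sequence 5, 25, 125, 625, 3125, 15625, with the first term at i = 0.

Check ratios: 25 / 5 = 5.0
Common ratio r = 5.
First term a = 5.
Formula: S_i = 5 * 5^i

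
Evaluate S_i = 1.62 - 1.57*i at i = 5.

S_5 = 1.62 + -1.57*5 = 1.62 + -7.85 = -6.23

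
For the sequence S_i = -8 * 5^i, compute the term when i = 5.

S_5 = -8 * 5^5 = -8 * 3125 = -25000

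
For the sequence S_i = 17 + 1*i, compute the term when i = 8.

S_8 = 17 + 1*8 = 17 + 8 = 25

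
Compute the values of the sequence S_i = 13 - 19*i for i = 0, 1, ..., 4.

This is an arithmetic sequence.
i=0: S_0 = 13 + -19*0 = 13
i=1: S_1 = 13 + -19*1 = -6
i=2: S_2 = 13 + -19*2 = -25
i=3: S_3 = 13 + -19*3 = -44
i=4: S_4 = 13 + -19*4 = -63
The first 5 terms are: [13, -6, -25, -44, -63]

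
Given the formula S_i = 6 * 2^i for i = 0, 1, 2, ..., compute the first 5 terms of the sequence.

This is a geometric sequence.
i=0: S_0 = 6 * 2^0 = 6
i=1: S_1 = 6 * 2^1 = 12
i=2: S_2 = 6 * 2^2 = 24
i=3: S_3 = 6 * 2^3 = 48
i=4: S_4 = 6 * 2^4 = 96
The first 5 terms are: [6, 12, 24, 48, 96]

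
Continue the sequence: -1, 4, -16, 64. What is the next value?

Ratios: 4 / -1 = -4.0
This is a geometric sequence with common ratio r = -4.
Next term = 64 * -4 = -256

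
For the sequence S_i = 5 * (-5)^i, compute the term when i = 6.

S_6 = 5 * (-5)^6 = 5 * 15625 = 78125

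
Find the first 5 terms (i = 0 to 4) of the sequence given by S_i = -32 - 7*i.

This is an arithmetic sequence.
i=0: S_0 = -32 + -7*0 = -32
i=1: S_1 = -32 + -7*1 = -39
i=2: S_2 = -32 + -7*2 = -46
i=3: S_3 = -32 + -7*3 = -53
i=4: S_4 = -32 + -7*4 = -60
The first 5 terms are: [-32, -39, -46, -53, -60]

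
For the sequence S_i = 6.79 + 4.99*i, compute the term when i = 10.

S_10 = 6.79 + 4.99*10 = 6.79 + 49.9 = 56.69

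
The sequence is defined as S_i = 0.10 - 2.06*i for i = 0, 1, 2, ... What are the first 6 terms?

This is an arithmetic sequence.
i=0: S_0 = 0.1 + -2.06*0 = 0.1
i=1: S_1 = 0.1 + -2.06*1 = -1.96
i=2: S_2 = 0.1 + -2.06*2 = -4.02
i=3: S_3 = 0.1 + -2.06*3 = -6.08
i=4: S_4 = 0.1 + -2.06*4 = -8.14
i=5: S_5 = 0.1 + -2.06*5 = -10.2
The first 6 terms are: [0.1, -1.96, -4.02, -6.08, -8.14, -10.2]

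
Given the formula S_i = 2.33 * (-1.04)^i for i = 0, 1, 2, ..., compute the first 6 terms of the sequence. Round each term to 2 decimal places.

This is a geometric sequence.
i=0: S_0 = 2.33 * (-1.04)^0 = 2.33
i=1: S_1 = 2.33 * (-1.04)^1 ≈ -2.42
i=2: S_2 = 2.33 * (-1.04)^2 ≈ 2.52
i=3: S_3 = 2.33 * (-1.04)^3 ≈ -2.62
i=4: S_4 = 2.33 * (-1.04)^4 ≈ 2.73
i=5: S_5 = 2.33 * (-1.04)^5 ≈ -2.83
The first 6 terms are: [2.33, -2.42, 2.52, -2.62, 2.73, -2.83]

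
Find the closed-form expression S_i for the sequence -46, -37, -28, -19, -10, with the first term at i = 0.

Check differences: -37 - -46 = 9
-28 - -37 = 9
Common difference d = 9.
First term a = -46.
Formula: S_i = -46 + 9*i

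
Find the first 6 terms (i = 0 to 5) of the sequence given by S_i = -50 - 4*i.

This is an arithmetic sequence.
i=0: S_0 = -50 + -4*0 = -50
i=1: S_1 = -50 + -4*1 = -54
i=2: S_2 = -50 + -4*2 = -58
i=3: S_3 = -50 + -4*3 = -62
i=4: S_4 = -50 + -4*4 = -66
i=5: S_5 = -50 + -4*5 = -70
The first 6 terms are: [-50, -54, -58, -62, -66, -70]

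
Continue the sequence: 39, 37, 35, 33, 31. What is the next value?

Differences: 37 - 39 = -2
This is an arithmetic sequence with common difference d = -2.
Next term = 31 + -2 = 29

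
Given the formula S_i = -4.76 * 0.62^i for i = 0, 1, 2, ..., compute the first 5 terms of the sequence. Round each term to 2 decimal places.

This is a geometric sequence.
i=0: S_0 = -4.76 * 0.62^0 = -4.76
i=1: S_1 = -4.76 * 0.62^1 ≈ -2.95
i=2: S_2 = -4.76 * 0.62^2 ≈ -1.83
i=3: S_3 = -4.76 * 0.62^3 ≈ -1.13
i=4: S_4 = -4.76 * 0.62^4 ≈ -0.7
The first 5 terms are: [-4.76, -2.95, -1.83, -1.13, -0.7]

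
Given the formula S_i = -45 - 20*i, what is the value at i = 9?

S_9 = -45 + -20*9 = -45 + -180 = -225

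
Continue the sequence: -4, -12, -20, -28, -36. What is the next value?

Differences: -12 - -4 = -8
This is an arithmetic sequence with common difference d = -8.
Next term = -36 + -8 = -44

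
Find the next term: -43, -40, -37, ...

Differences: -40 - -43 = 3
This is an arithmetic sequence with common difference d = 3.
Next term = -37 + 3 = -34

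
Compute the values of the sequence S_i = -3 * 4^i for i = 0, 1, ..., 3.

This is a geometric sequence.
i=0: S_0 = -3 * 4^0 = -3
i=1: S_1 = -3 * 4^1 = -12
i=2: S_2 = -3 * 4^2 = -48
i=3: S_3 = -3 * 4^3 = -192
The first 4 terms are: [-3, -12, -48, -192]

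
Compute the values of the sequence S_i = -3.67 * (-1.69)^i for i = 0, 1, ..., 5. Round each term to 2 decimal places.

This is a geometric sequence.
i=0: S_0 = -3.67 * (-1.69)^0 = -3.67
i=1: S_1 = -3.67 * (-1.69)^1 ≈ 6.2
i=2: S_2 = -3.67 * (-1.69)^2 ≈ -10.48
i=3: S_3 = -3.67 * (-1.69)^3 ≈ 17.71
i=4: S_4 = -3.67 * (-1.69)^4 ≈ -29.94
i=5: S_5 = -3.67 * (-1.69)^5 ≈ 50.59
The first 6 terms are: [-3.67, 6.2, -10.48, 17.71, -29.94, 50.59]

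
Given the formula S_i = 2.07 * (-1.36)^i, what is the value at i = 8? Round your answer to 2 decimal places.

S_8 = 2.07 * (-1.36)^8 ≈ 2.07 * 11.7034 ≈ 24.23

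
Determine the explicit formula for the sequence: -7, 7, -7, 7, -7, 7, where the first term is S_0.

Check ratios: 7 / -7 = -1.0
Common ratio r = -1.
First term a = -7.
Formula: S_i = -7 * (-1)^i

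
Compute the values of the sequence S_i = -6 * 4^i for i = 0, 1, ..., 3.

This is a geometric sequence.
i=0: S_0 = -6 * 4^0 = -6
i=1: S_1 = -6 * 4^1 = -24
i=2: S_2 = -6 * 4^2 = -96
i=3: S_3 = -6 * 4^3 = -384
The first 4 terms are: [-6, -24, -96, -384]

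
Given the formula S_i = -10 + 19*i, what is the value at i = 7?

S_7 = -10 + 19*7 = -10 + 133 = 123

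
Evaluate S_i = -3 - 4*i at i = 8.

S_8 = -3 + -4*8 = -3 + -32 = -35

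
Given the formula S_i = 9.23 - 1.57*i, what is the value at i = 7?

S_7 = 9.23 + -1.57*7 = 9.23 + -10.99 = -1.76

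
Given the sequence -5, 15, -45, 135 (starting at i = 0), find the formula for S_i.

Check ratios: 15 / -5 = -3.0
Common ratio r = -3.
First term a = -5.
Formula: S_i = -5 * (-3)^i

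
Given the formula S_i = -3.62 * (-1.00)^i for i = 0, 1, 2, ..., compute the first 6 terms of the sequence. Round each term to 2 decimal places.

This is a geometric sequence.
i=0: S_0 = -3.62 * (-1.0)^0 = -3.62
i=1: S_1 = -3.62 * (-1.0)^1 = 3.62
i=2: S_2 = -3.62 * (-1.0)^2 = -3.62
i=3: S_3 = -3.62 * (-1.0)^3 = 3.62
i=4: S_4 = -3.62 * (-1.0)^4 = -3.62
i=5: S_5 = -3.62 * (-1.0)^5 = 3.62
The first 6 terms are: [-3.62, 3.62, -3.62, 3.62, -3.62, 3.62]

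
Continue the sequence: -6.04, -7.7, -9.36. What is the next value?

Differences: -7.7 - -6.04 = -1.66
This is an arithmetic sequence with common difference d = -1.66.
Next term = -9.36 + -1.66 = -11.02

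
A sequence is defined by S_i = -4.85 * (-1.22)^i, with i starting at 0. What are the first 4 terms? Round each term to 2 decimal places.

This is a geometric sequence.
i=0: S_0 = -4.85 * (-1.22)^0 = -4.85
i=1: S_1 = -4.85 * (-1.22)^1 ≈ 5.92
i=2: S_2 = -4.85 * (-1.22)^2 ≈ -7.22
i=3: S_3 = -4.85 * (-1.22)^3 ≈ 8.81
The first 4 terms are: [-4.85, 5.92, -7.22, 8.81]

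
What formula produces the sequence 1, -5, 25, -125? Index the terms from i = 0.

Check ratios: -5 / 1 = -5.0
Common ratio r = -5.
First term a = 1.
Formula: S_i = 1 * (-5)^i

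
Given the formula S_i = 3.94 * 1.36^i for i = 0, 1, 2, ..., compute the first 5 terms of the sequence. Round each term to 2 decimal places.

This is a geometric sequence.
i=0: S_0 = 3.94 * 1.36^0 = 3.94
i=1: S_1 = 3.94 * 1.36^1 ≈ 5.36
i=2: S_2 = 3.94 * 1.36^2 ≈ 7.29
i=3: S_3 = 3.94 * 1.36^3 ≈ 9.91
i=4: S_4 = 3.94 * 1.36^4 ≈ 13.48
The first 5 terms are: [3.94, 5.36, 7.29, 9.91, 13.48]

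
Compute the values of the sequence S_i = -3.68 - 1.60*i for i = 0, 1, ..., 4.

This is an arithmetic sequence.
i=0: S_0 = -3.68 + -1.6*0 = -3.68
i=1: S_1 = -3.68 + -1.6*1 = -5.28
i=2: S_2 = -3.68 + -1.6*2 = -6.88
i=3: S_3 = -3.68 + -1.6*3 = -8.48
i=4: S_4 = -3.68 + -1.6*4 = -10.08
The first 5 terms are: [-3.68, -5.28, -6.88, -8.48, -10.08]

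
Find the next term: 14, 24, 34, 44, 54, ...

Differences: 24 - 14 = 10
This is an arithmetic sequence with common difference d = 10.
Next term = 54 + 10 = 64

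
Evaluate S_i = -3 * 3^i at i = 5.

S_5 = -3 * 3^5 = -3 * 243 = -729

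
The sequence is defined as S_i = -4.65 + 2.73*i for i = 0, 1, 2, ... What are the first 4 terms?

This is an arithmetic sequence.
i=0: S_0 = -4.65 + 2.73*0 = -4.65
i=1: S_1 = -4.65 + 2.73*1 = -1.92
i=2: S_2 = -4.65 + 2.73*2 = 0.81
i=3: S_3 = -4.65 + 2.73*3 = 3.54
The first 4 terms are: [-4.65, -1.92, 0.81, 3.54]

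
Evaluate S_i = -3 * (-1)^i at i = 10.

S_10 = -3 * (-1)^10 = -3 * 1 = -3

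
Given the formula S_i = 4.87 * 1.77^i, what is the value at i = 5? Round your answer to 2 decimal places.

S_5 = 4.87 * 1.77^5 ≈ 4.87 * 17.37266 ≈ 84.6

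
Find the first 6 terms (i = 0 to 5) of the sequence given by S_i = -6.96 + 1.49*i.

This is an arithmetic sequence.
i=0: S_0 = -6.96 + 1.49*0 = -6.96
i=1: S_1 = -6.96 + 1.49*1 = -5.47
i=2: S_2 = -6.96 + 1.49*2 = -3.98
i=3: S_3 = -6.96 + 1.49*3 = -2.49
i=4: S_4 = -6.96 + 1.49*4 = -1.0
i=5: S_5 = -6.96 + 1.49*5 = 0.49
The first 6 terms are: [-6.96, -5.47, -3.98, -2.49, -1.0, 0.49]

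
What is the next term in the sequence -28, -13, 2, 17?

Differences: -13 - -28 = 15
This is an arithmetic sequence with common difference d = 15.
Next term = 17 + 15 = 32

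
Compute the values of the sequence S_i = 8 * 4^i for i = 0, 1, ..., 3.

This is a geometric sequence.
i=0: S_0 = 8 * 4^0 = 8
i=1: S_1 = 8 * 4^1 = 32
i=2: S_2 = 8 * 4^2 = 128
i=3: S_3 = 8 * 4^3 = 512
The first 4 terms are: [8, 32, 128, 512]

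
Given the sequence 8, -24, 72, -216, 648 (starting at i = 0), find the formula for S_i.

Check ratios: -24 / 8 = -3.0
Common ratio r = -3.
First term a = 8.
Formula: S_i = 8 * (-3)^i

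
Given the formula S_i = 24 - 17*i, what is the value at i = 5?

S_5 = 24 + -17*5 = 24 + -85 = -61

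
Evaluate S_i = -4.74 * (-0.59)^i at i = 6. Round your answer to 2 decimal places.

S_6 = -4.74 * (-0.59)^6 ≈ -4.74 * 0.0422 ≈ -0.2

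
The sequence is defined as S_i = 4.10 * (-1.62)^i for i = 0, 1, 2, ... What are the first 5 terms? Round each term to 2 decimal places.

This is a geometric sequence.
i=0: S_0 = 4.1 * (-1.62)^0 = 4.1
i=1: S_1 = 4.1 * (-1.62)^1 ≈ -6.64
i=2: S_2 = 4.1 * (-1.62)^2 ≈ 10.76
i=3: S_3 = 4.1 * (-1.62)^3 ≈ -17.43
i=4: S_4 = 4.1 * (-1.62)^4 ≈ 28.24
The first 5 terms are: [4.1, -6.64, 10.76, -17.43, 28.24]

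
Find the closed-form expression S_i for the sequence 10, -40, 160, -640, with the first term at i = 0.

Check ratios: -40 / 10 = -4.0
Common ratio r = -4.
First term a = 10.
Formula: S_i = 10 * (-4)^i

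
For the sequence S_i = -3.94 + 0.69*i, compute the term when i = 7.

S_7 = -3.94 + 0.69*7 = -3.94 + 4.83 = 0.89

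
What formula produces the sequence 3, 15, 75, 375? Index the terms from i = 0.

Check ratios: 15 / 3 = 5.0
Common ratio r = 5.
First term a = 3.
Formula: S_i = 3 * 5^i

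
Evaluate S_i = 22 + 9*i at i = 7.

S_7 = 22 + 9*7 = 22 + 63 = 85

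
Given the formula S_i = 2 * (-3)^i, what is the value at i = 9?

S_9 = 2 * (-3)^9 = 2 * -19683 = -39366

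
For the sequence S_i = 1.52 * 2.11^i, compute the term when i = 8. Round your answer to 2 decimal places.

S_8 = 1.52 * 2.11^8 ≈ 1.52 * 392.8797 ≈ 597.18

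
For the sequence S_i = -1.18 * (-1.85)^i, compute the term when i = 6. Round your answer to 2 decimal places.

S_6 = -1.18 * (-1.85)^6 ≈ -1.18 * 40.0895 ≈ -47.31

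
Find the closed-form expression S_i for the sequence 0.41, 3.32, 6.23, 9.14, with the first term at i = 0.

Check differences: 3.32 - 0.41 = 2.91
6.23 - 3.32 = 2.91
Common difference d = 2.91.
First term a = 0.41.
Formula: S_i = 0.41 + 2.91*i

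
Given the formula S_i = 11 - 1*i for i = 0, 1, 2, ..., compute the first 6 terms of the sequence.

This is an arithmetic sequence.
i=0: S_0 = 11 + -1*0 = 11
i=1: S_1 = 11 + -1*1 = 10
i=2: S_2 = 11 + -1*2 = 9
i=3: S_3 = 11 + -1*3 = 8
i=4: S_4 = 11 + -1*4 = 7
i=5: S_5 = 11 + -1*5 = 6
The first 6 terms are: [11, 10, 9, 8, 7, 6]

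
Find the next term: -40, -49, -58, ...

Differences: -49 - -40 = -9
This is an arithmetic sequence with common difference d = -9.
Next term = -58 + -9 = -67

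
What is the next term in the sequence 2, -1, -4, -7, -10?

Differences: -1 - 2 = -3
This is an arithmetic sequence with common difference d = -3.
Next term = -10 + -3 = -13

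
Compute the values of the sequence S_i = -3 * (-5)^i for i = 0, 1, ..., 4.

This is a geometric sequence.
i=0: S_0 = -3 * (-5)^0 = -3
i=1: S_1 = -3 * (-5)^1 = 15
i=2: S_2 = -3 * (-5)^2 = -75
i=3: S_3 = -3 * (-5)^3 = 375
i=4: S_4 = -3 * (-5)^4 = -1875
The first 5 terms are: [-3, 15, -75, 375, -1875]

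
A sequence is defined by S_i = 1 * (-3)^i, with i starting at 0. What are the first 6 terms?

This is a geometric sequence.
i=0: S_0 = 1 * (-3)^0 = 1
i=1: S_1 = 1 * (-3)^1 = -3
i=2: S_2 = 1 * (-3)^2 = 9
i=3: S_3 = 1 * (-3)^3 = -27
i=4: S_4 = 1 * (-3)^4 = 81
i=5: S_5 = 1 * (-3)^5 = -243
The first 6 terms are: [1, -3, 9, -27, 81, -243]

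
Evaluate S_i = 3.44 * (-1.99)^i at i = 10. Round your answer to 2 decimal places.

S_10 = 3.44 * (-1.99)^10 ≈ 3.44 * 973.9368 ≈ 3350.34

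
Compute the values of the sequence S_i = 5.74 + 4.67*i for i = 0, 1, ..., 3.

This is an arithmetic sequence.
i=0: S_0 = 5.74 + 4.67*0 = 5.74
i=1: S_1 = 5.74 + 4.67*1 = 10.41
i=2: S_2 = 5.74 + 4.67*2 = 15.08
i=3: S_3 = 5.74 + 4.67*3 = 19.75
The first 4 terms are: [5.74, 10.41, 15.08, 19.75]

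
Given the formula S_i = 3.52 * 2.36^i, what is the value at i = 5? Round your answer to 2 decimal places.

S_5 = 3.52 * 2.36^5 ≈ 3.52 * 73.2082 ≈ 257.69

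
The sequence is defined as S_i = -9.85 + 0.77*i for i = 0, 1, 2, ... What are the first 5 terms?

This is an arithmetic sequence.
i=0: S_0 = -9.85 + 0.77*0 = -9.85
i=1: S_1 = -9.85 + 0.77*1 = -9.08
i=2: S_2 = -9.85 + 0.77*2 = -8.31
i=3: S_3 = -9.85 + 0.77*3 = -7.54
i=4: S_4 = -9.85 + 0.77*4 = -6.77
The first 5 terms are: [-9.85, -9.08, -8.31, -7.54, -6.77]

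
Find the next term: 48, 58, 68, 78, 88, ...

Differences: 58 - 48 = 10
This is an arithmetic sequence with common difference d = 10.
Next term = 88 + 10 = 98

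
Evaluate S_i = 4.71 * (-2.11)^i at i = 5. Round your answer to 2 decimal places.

S_5 = 4.71 * (-2.11)^5 ≈ 4.71 * -41.82272 ≈ -196.99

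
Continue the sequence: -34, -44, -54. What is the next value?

Differences: -44 - -34 = -10
This is an arithmetic sequence with common difference d = -10.
Next term = -54 + -10 = -64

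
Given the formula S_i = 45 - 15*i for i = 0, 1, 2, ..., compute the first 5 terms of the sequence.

This is an arithmetic sequence.
i=0: S_0 = 45 + -15*0 = 45
i=1: S_1 = 45 + -15*1 = 30
i=2: S_2 = 45 + -15*2 = 15
i=3: S_3 = 45 + -15*3 = 0
i=4: S_4 = 45 + -15*4 = -15
The first 5 terms are: [45, 30, 15, 0, -15]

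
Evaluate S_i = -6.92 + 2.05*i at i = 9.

S_9 = -6.92 + 2.05*9 = -6.92 + 18.45 = 11.53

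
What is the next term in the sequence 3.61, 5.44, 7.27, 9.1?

Differences: 5.44 - 3.61 = 1.83
This is an arithmetic sequence with common difference d = 1.83.
Next term = 9.1 + 1.83 = 10.93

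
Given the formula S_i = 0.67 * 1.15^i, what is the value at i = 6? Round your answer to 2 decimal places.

S_6 = 0.67 * 1.15^6 ≈ 0.67 * 2.3131 ≈ 1.55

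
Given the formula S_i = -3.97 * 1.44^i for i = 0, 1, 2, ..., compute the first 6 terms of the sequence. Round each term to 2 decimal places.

This is a geometric sequence.
i=0: S_0 = -3.97 * 1.44^0 = -3.97
i=1: S_1 = -3.97 * 1.44^1 ≈ -5.72
i=2: S_2 = -3.97 * 1.44^2 ≈ -8.23
i=3: S_3 = -3.97 * 1.44^3 ≈ -11.85
i=4: S_4 = -3.97 * 1.44^4 ≈ -17.07
i=5: S_5 = -3.97 * 1.44^5 ≈ -24.58
The first 6 terms are: [-3.97, -5.72, -8.23, -11.85, -17.07, -24.58]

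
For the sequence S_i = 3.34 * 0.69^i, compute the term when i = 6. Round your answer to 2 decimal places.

S_6 = 3.34 * 0.69^6 ≈ 3.34 * 0.1079 ≈ 0.36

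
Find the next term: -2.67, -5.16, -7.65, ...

Differences: -5.16 - -2.67 = -2.49
This is an arithmetic sequence with common difference d = -2.49.
Next term = -7.65 + -2.49 = -10.14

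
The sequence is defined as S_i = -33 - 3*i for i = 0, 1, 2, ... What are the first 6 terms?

This is an arithmetic sequence.
i=0: S_0 = -33 + -3*0 = -33
i=1: S_1 = -33 + -3*1 = -36
i=2: S_2 = -33 + -3*2 = -39
i=3: S_3 = -33 + -3*3 = -42
i=4: S_4 = -33 + -3*4 = -45
i=5: S_5 = -33 + -3*5 = -48
The first 6 terms are: [-33, -36, -39, -42, -45, -48]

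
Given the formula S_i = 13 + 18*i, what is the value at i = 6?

S_6 = 13 + 18*6 = 13 + 108 = 121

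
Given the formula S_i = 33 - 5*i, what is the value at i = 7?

S_7 = 33 + -5*7 = 33 + -35 = -2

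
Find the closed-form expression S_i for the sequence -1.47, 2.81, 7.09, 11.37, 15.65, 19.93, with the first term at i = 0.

Check differences: 2.81 - -1.47 = 4.28
7.09 - 2.81 = 4.28
Common difference d = 4.28.
First term a = -1.47.
Formula: S_i = -1.47 + 4.28*i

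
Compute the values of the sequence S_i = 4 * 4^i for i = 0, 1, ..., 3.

This is a geometric sequence.
i=0: S_0 = 4 * 4^0 = 4
i=1: S_1 = 4 * 4^1 = 16
i=2: S_2 = 4 * 4^2 = 64
i=3: S_3 = 4 * 4^3 = 256
The first 4 terms are: [4, 16, 64, 256]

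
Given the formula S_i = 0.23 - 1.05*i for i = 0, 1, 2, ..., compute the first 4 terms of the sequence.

This is an arithmetic sequence.
i=0: S_0 = 0.23 + -1.05*0 = 0.23
i=1: S_1 = 0.23 + -1.05*1 = -0.82
i=2: S_2 = 0.23 + -1.05*2 = -1.87
i=3: S_3 = 0.23 + -1.05*3 = -2.92
The first 4 terms are: [0.23, -0.82, -1.87, -2.92]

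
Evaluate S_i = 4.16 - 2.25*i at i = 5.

S_5 = 4.16 + -2.25*5 = 4.16 + -11.25 = -7.09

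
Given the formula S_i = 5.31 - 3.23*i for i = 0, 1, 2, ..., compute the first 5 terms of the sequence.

This is an arithmetic sequence.
i=0: S_0 = 5.31 + -3.23*0 = 5.31
i=1: S_1 = 5.31 + -3.23*1 = 2.08
i=2: S_2 = 5.31 + -3.23*2 = -1.15
i=3: S_3 = 5.31 + -3.23*3 = -4.38
i=4: S_4 = 5.31 + -3.23*4 = -7.61
The first 5 terms are: [5.31, 2.08, -1.15, -4.38, -7.61]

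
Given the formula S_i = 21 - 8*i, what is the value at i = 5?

S_5 = 21 + -8*5 = 21 + -40 = -19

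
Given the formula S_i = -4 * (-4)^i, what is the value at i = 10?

S_10 = -4 * (-4)^10 = -4 * 1048576 = -4194304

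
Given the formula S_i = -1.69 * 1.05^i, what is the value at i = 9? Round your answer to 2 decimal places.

S_9 = -1.69 * 1.05^9 ≈ -1.69 * 1.5513 ≈ -2.62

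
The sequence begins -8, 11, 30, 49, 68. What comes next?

Differences: 11 - -8 = 19
This is an arithmetic sequence with common difference d = 19.
Next term = 68 + 19 = 87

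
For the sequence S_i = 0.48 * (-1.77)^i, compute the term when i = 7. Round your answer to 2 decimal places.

S_7 = 0.48 * (-1.77)^7 ≈ 0.48 * -54.4268 ≈ -26.12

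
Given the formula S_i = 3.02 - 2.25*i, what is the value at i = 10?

S_10 = 3.02 + -2.25*10 = 3.02 + -22.5 = -19.48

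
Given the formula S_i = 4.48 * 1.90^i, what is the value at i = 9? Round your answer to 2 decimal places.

S_9 = 4.48 * 1.9^9 ≈ 4.48 * 322.6877 ≈ 1445.64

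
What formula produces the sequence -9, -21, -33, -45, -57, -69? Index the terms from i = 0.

Check differences: -21 - -9 = -12
-33 - -21 = -12
Common difference d = -12.
First term a = -9.
Formula: S_i = -9 - 12*i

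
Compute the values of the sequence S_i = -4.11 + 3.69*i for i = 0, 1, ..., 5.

This is an arithmetic sequence.
i=0: S_0 = -4.11 + 3.69*0 = -4.11
i=1: S_1 = -4.11 + 3.69*1 = -0.42
i=2: S_2 = -4.11 + 3.69*2 = 3.27
i=3: S_3 = -4.11 + 3.69*3 = 6.96
i=4: S_4 = -4.11 + 3.69*4 = 10.65
i=5: S_5 = -4.11 + 3.69*5 = 14.34
The first 6 terms are: [-4.11, -0.42, 3.27, 6.96, 10.65, 14.34]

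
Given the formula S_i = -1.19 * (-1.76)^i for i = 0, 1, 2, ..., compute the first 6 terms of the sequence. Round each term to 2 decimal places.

This is a geometric sequence.
i=0: S_0 = -1.19 * (-1.76)^0 = -1.19
i=1: S_1 = -1.19 * (-1.76)^1 ≈ 2.09
i=2: S_2 = -1.19 * (-1.76)^2 ≈ -3.69
i=3: S_3 = -1.19 * (-1.76)^3 ≈ 6.49
i=4: S_4 = -1.19 * (-1.76)^4 ≈ -11.42
i=5: S_5 = -1.19 * (-1.76)^5 ≈ 20.1
The first 6 terms are: [-1.19, 2.09, -3.69, 6.49, -11.42, 20.1]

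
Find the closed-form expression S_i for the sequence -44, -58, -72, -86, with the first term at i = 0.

Check differences: -58 - -44 = -14
-72 - -58 = -14
Common difference d = -14.
First term a = -44.
Formula: S_i = -44 - 14*i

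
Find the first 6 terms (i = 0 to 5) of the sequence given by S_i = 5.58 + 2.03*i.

This is an arithmetic sequence.
i=0: S_0 = 5.58 + 2.03*0 = 5.58
i=1: S_1 = 5.58 + 2.03*1 = 7.61
i=2: S_2 = 5.58 + 2.03*2 = 9.64
i=3: S_3 = 5.58 + 2.03*3 = 11.67
i=4: S_4 = 5.58 + 2.03*4 = 13.7
i=5: S_5 = 5.58 + 2.03*5 = 15.73
The first 6 terms are: [5.58, 7.61, 9.64, 11.67, 13.7, 15.73]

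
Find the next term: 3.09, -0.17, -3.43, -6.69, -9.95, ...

Differences: -0.17 - 3.09 = -3.26
This is an arithmetic sequence with common difference d = -3.26.
Next term = -9.95 + -3.26 = -13.21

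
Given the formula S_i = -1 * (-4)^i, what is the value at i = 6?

S_6 = -1 * (-4)^6 = -1 * 4096 = -4096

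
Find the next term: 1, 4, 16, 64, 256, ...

Ratios: 4 / 1 = 4.0
This is a geometric sequence with common ratio r = 4.
Next term = 256 * 4 = 1024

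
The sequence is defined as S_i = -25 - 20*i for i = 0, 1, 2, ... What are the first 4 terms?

This is an arithmetic sequence.
i=0: S_0 = -25 + -20*0 = -25
i=1: S_1 = -25 + -20*1 = -45
i=2: S_2 = -25 + -20*2 = -65
i=3: S_3 = -25 + -20*3 = -85
The first 4 terms are: [-25, -45, -65, -85]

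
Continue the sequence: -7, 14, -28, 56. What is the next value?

Ratios: 14 / -7 = -2.0
This is a geometric sequence with common ratio r = -2.
Next term = 56 * -2 = -112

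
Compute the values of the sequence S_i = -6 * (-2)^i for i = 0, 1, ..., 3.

This is a geometric sequence.
i=0: S_0 = -6 * (-2)^0 = -6
i=1: S_1 = -6 * (-2)^1 = 12
i=2: S_2 = -6 * (-2)^2 = -24
i=3: S_3 = -6 * (-2)^3 = 48
The first 4 terms are: [-6, 12, -24, 48]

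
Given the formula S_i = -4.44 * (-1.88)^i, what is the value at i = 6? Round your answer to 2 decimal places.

S_6 = -4.44 * (-1.88)^6 ≈ -4.44 * 44.1517 ≈ -196.03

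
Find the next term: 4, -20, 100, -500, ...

Ratios: -20 / 4 = -5.0
This is a geometric sequence with common ratio r = -5.
Next term = -500 * -5 = 2500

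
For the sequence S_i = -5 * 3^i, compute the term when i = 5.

S_5 = -5 * 3^5 = -5 * 243 = -1215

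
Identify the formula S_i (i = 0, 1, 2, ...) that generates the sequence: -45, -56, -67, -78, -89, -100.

Check differences: -56 - -45 = -11
-67 - -56 = -11
Common difference d = -11.
First term a = -45.
Formula: S_i = -45 - 11*i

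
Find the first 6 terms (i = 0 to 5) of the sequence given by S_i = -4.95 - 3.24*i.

This is an arithmetic sequence.
i=0: S_0 = -4.95 + -3.24*0 = -4.95
i=1: S_1 = -4.95 + -3.24*1 = -8.19
i=2: S_2 = -4.95 + -3.24*2 = -11.43
i=3: S_3 = -4.95 + -3.24*3 = -14.67
i=4: S_4 = -4.95 + -3.24*4 = -17.91
i=5: S_5 = -4.95 + -3.24*5 = -21.15
The first 6 terms are: [-4.95, -8.19, -11.43, -14.67, -17.91, -21.15]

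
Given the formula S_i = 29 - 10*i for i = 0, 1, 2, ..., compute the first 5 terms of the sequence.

This is an arithmetic sequence.
i=0: S_0 = 29 + -10*0 = 29
i=1: S_1 = 29 + -10*1 = 19
i=2: S_2 = 29 + -10*2 = 9
i=3: S_3 = 29 + -10*3 = -1
i=4: S_4 = 29 + -10*4 = -11
The first 5 terms are: [29, 19, 9, -1, -11]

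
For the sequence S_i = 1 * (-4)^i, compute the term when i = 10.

S_10 = 1 * (-4)^10 = 1 * 1048576 = 1048576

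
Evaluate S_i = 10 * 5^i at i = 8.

S_8 = 10 * 5^8 = 10 * 390625 = 3906250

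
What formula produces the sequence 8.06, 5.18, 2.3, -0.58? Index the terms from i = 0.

Check differences: 5.18 - 8.06 = -2.88
2.3 - 5.18 = -2.88
Common difference d = -2.88.
First term a = 8.06.
Formula: S_i = 8.06 - 2.88*i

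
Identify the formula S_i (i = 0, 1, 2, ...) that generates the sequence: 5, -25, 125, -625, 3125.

Check ratios: -25 / 5 = -5.0
Common ratio r = -5.
First term a = 5.
Formula: S_i = 5 * (-5)^i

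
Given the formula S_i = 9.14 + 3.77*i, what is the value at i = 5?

S_5 = 9.14 + 3.77*5 = 9.14 + 18.85 = 27.99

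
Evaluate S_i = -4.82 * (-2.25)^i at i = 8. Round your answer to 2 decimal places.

S_8 = -4.82 * (-2.25)^8 ≈ -4.82 * 656.8408 ≈ -3165.97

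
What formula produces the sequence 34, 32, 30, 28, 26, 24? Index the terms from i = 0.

Check differences: 32 - 34 = -2
30 - 32 = -2
Common difference d = -2.
First term a = 34.
Formula: S_i = 34 - 2*i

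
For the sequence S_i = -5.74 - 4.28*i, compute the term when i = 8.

S_8 = -5.74 + -4.28*8 = -5.74 + -34.24 = -39.98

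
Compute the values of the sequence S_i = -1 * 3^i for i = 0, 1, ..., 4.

This is a geometric sequence.
i=0: S_0 = -1 * 3^0 = -1
i=1: S_1 = -1 * 3^1 = -3
i=2: S_2 = -1 * 3^2 = -9
i=3: S_3 = -1 * 3^3 = -27
i=4: S_4 = -1 * 3^4 = -81
The first 5 terms are: [-1, -3, -9, -27, -81]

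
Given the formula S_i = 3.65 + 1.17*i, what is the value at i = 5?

S_5 = 3.65 + 1.17*5 = 3.65 + 5.85 = 9.5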